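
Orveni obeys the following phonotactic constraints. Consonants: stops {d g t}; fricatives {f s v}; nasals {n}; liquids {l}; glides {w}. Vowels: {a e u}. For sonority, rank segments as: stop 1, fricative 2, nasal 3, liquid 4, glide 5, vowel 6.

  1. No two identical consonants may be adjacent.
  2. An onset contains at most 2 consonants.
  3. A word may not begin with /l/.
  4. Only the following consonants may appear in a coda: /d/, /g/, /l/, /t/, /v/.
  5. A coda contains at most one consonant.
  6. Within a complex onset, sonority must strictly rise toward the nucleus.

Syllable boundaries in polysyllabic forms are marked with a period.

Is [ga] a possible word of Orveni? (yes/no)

yes

[ga] — σ1 onset /g/, coda /∅/ ok → permitted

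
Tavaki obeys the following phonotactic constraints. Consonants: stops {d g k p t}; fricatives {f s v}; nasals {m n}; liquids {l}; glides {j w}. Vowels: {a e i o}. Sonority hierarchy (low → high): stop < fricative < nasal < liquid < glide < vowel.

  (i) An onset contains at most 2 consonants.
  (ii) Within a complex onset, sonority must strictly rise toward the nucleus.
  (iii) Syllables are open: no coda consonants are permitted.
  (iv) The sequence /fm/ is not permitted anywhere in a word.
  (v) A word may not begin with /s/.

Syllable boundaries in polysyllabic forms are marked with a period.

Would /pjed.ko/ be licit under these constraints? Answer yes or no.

no

/pjed.ko/ — violates constraint (iii): syllable 1 coda /d/ has 1 consonant (> 0) → illicit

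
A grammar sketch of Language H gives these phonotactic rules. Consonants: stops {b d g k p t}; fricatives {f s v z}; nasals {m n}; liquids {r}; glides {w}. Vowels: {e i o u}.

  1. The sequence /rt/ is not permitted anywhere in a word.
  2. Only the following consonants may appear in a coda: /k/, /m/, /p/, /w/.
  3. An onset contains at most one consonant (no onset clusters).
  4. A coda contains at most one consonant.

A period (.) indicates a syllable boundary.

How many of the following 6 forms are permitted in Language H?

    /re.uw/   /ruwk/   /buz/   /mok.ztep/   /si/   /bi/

/re.uw/ — σ1 onset /r/, coda /∅/ ok; σ2 onset /∅/, coda /w/ ok → permitted
/ruwk/ — violates constraint 4: syllable 1 coda /wk/ has 2 consonants (> 1) → not permitted
/buz/ — violates constraint 2: syllable 1 coda contains /z/, which is not a licensed coda consonant → not permitted
/mok.ztep/ — violates constraint 3: syllable 2 onset /zt/ has 2 consonants (> 1) → not permitted
/si/ — σ1 onset /s/, coda /∅/ ok → permitted
/bi/ — σ1 onset /b/, coda /∅/ ok → permitted
Permitted: /re.uw/, /si/, /bi/ → 3.

3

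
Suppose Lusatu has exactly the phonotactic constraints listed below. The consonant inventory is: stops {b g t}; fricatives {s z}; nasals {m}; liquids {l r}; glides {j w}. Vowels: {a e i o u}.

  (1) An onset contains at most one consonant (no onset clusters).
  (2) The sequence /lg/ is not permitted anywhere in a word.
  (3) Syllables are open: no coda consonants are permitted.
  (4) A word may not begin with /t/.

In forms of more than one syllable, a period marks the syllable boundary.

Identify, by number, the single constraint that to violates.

to: word begins with /t/.
This is a violation of constraint 4: "A word may not begin with /t/."
The remaining constraints (1, 2, 3) are satisfied.

4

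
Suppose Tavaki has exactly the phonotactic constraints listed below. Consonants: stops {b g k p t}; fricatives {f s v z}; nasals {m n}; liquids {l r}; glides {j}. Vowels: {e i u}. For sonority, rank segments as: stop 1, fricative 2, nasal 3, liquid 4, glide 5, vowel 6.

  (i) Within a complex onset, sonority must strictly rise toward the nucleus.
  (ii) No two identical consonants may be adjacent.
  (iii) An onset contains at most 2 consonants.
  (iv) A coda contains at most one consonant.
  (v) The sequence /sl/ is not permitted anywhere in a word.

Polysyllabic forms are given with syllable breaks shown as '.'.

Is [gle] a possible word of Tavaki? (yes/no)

[gle] — σ1 onset /gl/ (1→4 rises), coda /∅/ ok → permitted

yes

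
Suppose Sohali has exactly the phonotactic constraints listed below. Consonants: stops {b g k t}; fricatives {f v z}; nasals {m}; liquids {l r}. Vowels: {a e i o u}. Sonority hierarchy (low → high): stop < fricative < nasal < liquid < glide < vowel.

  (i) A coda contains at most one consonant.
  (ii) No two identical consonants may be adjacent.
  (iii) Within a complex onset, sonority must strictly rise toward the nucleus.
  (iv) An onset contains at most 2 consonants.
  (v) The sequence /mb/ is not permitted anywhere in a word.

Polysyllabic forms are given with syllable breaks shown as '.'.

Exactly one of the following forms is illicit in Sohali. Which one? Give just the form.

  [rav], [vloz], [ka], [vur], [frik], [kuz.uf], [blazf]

[blazf]

[rav] — σ1 onset /r/, coda /v/ ok → licit
[vloz] — σ1 onset /vl/ (2→4 rises), coda /z/ ok → licit
[ka] — σ1 onset /k/, coda /∅/ ok → licit
[vur] — σ1 onset /v/, coda /r/ ok → licit
[frik] — σ1 onset /fr/ (2→4 rises), coda /k/ ok → licit
[kuz.uf] — σ1 onset /k/, coda /z/ ok; σ2 onset /∅/, coda /f/ ok → licit
[blazf] — violates constraint (i): syllable 1 coda /zf/ has 2 consonants (> 1) → illicit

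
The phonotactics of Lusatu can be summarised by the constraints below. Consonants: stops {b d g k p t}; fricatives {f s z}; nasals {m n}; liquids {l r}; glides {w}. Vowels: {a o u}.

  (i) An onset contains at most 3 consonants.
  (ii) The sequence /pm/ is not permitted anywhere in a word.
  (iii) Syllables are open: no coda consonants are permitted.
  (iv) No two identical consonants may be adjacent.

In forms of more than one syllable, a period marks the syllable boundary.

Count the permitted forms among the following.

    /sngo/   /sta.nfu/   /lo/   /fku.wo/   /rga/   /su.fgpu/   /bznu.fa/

/sngo/ — σ1 onset /sng/ (3C), coda /∅/ ok → permitted
/sta.nfu/ — σ1 onset /st/ (2C), coda /∅/ ok; σ2 onset /nf/ (2C), coda /∅/ ok → permitted
/lo/ — σ1 onset /l/, coda /∅/ ok → permitted
/fku.wo/ — σ1 onset /fk/ (2C), coda /∅/ ok; σ2 onset /w/, coda /∅/ ok → permitted
/rga/ — σ1 onset /rg/ (2C), coda /∅/ ok → permitted
/su.fgpu/ — σ1 onset /s/, coda /∅/ ok; σ2 onset /fgp/ (3C), coda /∅/ ok → permitted
/bznu.fa/ — σ1 onset /bzn/ (3C), coda /∅/ ok; σ2 onset /f/, coda /∅/ ok → permitted
Permitted: /sngo/, /sta.nfu/, /lo/, /fku.wo/, /rga/, /su.fgpu/, /bznu.fa/ → 7.

7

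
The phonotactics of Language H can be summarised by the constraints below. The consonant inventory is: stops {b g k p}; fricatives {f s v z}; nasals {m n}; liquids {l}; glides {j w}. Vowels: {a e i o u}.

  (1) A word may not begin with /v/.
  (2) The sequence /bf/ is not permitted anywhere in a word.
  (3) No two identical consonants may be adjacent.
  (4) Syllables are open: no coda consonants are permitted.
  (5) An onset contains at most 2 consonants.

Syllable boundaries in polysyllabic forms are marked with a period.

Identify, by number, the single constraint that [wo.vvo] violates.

3

[wo.vvo]: adjacent identical consonants /vv/.
This is a violation of constraint 3: "No two identical consonants may be adjacent."
The remaining constraints (1, 2, 4, 5) are satisfied.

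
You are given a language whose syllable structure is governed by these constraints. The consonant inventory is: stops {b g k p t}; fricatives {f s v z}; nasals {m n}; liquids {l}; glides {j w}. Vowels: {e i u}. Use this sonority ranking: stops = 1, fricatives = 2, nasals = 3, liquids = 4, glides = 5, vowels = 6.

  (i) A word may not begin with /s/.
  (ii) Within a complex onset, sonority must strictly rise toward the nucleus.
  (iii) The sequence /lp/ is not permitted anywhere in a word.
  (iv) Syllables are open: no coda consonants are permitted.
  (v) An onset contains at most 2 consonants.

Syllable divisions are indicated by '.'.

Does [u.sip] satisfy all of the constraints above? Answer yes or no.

[u.sip] — violates constraint (iv): syllable 2 coda /p/ has 1 consonant (> 0) → not permitted

no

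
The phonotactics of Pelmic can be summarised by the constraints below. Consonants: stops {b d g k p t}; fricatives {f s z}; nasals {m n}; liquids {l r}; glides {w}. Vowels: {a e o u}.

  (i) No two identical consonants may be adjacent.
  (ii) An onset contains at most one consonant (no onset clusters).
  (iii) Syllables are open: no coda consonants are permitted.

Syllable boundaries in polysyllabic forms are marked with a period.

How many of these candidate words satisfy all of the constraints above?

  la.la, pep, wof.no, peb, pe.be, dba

2

la.la — σ1 onset /l/, coda /∅/ ok; σ2 onset /l/, coda /∅/ ok → permitted
pep — violates constraint (iii): syllable 1 coda /p/ has 1 consonant (> 0) → not permitted
wof.no — violates constraint (iii): syllable 1 coda /f/ has 1 consonant (> 0) → not permitted
peb — violates constraint (iii): syllable 1 coda /b/ has 1 consonant (> 0) → not permitted
pe.be — σ1 onset /p/, coda /∅/ ok; σ2 onset /b/, coda /∅/ ok → permitted
dba — violates constraint (ii): syllable 1 onset /db/ has 2 consonants (> 1) → not permitted
Permitted: la.la, pe.be → 2.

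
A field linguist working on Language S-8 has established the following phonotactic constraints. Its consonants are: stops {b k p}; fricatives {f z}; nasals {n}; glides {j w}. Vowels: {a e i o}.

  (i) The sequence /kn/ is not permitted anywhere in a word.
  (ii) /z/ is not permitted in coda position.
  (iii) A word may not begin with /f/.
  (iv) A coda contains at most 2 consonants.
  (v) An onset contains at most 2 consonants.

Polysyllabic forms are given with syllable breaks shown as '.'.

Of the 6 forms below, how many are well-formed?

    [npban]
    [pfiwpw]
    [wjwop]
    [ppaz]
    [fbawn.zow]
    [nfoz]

0

[npban] — violates constraint (v): syllable 1 onset /npb/ has 3 consonants (> 2) → ill-formed
[pfiwpw] — violates constraint (iv): syllable 1 coda /wpw/ has 3 consonants (> 2) → ill-formed
[wjwop] — violates constraint (v): syllable 1 onset /wjw/ has 3 consonants (> 2) → ill-formed
[ppaz] — violates constraint (ii): syllable 1 coda contains /z/ → ill-formed
[fbawn.zow] — violates constraint (iii): word begins with /f/ → ill-formed
[nfoz] — violates constraint (ii): syllable 1 coda contains /z/ → ill-formed
No form is well-formed → 0.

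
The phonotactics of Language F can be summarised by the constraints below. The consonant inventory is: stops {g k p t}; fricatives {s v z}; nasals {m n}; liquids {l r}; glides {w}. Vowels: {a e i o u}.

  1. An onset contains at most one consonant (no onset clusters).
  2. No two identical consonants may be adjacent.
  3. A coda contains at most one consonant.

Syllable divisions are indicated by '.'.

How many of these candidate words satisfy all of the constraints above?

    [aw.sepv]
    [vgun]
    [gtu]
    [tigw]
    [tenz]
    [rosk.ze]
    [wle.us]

0

[aw.sepv] — violates constraint 3: syllable 2 coda /pv/ has 2 consonants (> 1) → ill-formed
[vgun] — violates constraint 1: syllable 1 onset /vg/ has 2 consonants (> 1) → ill-formed
[gtu] — violates constraint 1: syllable 1 onset /gt/ has 2 consonants (> 1) → ill-formed
[tigw] — violates constraint 3: syllable 1 coda /gw/ has 2 consonants (> 1) → ill-formed
[tenz] — violates constraint 3: syllable 1 coda /nz/ has 2 consonants (> 1) → ill-formed
[rosk.ze] — violates constraint 3: syllable 1 coda /sk/ has 2 consonants (> 1) → ill-formed
[wle.us] — violates constraint 1: syllable 1 onset /wl/ has 2 consonants (> 1) → ill-formed
No form is well-formed → 0.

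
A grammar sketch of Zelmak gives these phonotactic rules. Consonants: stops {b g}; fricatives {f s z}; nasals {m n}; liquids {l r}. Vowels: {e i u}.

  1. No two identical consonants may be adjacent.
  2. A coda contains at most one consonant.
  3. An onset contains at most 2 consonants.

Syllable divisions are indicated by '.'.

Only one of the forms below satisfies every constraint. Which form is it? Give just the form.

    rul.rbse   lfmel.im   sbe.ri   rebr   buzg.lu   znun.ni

rul.rbse — violates constraint 3: syllable 2 onset /rbs/ has 3 consonants (> 2) → phonotactically illegal
lfmel.im — violates constraint 3: syllable 1 onset /lfm/ has 3 consonants (> 2) → phonotactically illegal
sbe.ri — σ1 onset /sb/ (2C), coda /∅/ ok; σ2 onset /r/, coda /∅/ ok → phonotactically legal
rebr — violates constraint 2: syllable 1 coda /br/ has 2 consonants (> 1) → phonotactically illegal
buzg.lu — violates constraint 2: syllable 1 coda /zg/ has 2 consonants (> 1) → phonotactically illegal
znun.ni — violates constraint 1: adjacent identical consonants /nn/ → phonotactically illegal

sbe.ri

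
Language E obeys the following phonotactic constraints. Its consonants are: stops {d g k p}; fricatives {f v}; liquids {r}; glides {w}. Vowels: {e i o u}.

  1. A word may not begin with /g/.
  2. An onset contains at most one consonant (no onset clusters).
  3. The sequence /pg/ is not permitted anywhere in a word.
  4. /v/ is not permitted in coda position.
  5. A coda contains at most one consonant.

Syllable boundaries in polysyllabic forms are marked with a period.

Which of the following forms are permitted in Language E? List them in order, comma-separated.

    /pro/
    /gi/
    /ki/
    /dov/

/ki/

/pro/ — violates constraint 2: syllable 1 onset /pr/ has 2 consonants (> 1) → not permitted
/gi/ — violates constraint 1: word begins with /g/ → not permitted
/ki/ — σ1 onset /k/, coda /∅/ ok → permitted
/dov/ — violates constraint 4: syllable 1 coda contains /v/ → not permitted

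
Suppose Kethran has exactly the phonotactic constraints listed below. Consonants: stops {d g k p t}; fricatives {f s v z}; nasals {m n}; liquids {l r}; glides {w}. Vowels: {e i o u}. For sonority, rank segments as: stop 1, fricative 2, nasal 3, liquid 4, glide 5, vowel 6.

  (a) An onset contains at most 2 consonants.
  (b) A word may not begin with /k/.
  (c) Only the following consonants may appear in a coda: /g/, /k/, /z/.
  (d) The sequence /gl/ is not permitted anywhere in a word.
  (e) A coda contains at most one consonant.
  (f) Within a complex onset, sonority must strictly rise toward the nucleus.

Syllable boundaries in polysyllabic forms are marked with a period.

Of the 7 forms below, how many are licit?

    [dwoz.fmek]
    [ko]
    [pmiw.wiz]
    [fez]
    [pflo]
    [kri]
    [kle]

2

[dwoz.fmek] — σ1 onset /dw/ (1→5 rises), coda /z/ ok; σ2 onset /fm/ (2→3 rises), coda /k/ ok → licit
[ko] — violates constraint (b): word begins with /k/ → illicit
[pmiw.wiz] — violates constraint (c): syllable 1 coda contains /w/, which is not a licensed coda consonant → illicit
[fez] — σ1 onset /f/, coda /z/ ok → licit
[pflo] — violates constraint (a): syllable 1 onset /pfl/ has 3 consonants (> 2) → illicit
[kri] — violates constraint (b): word begins with /k/ → illicit
[kle] — violates constraint (b): word begins with /k/ → illicit
Licit: [dwoz.fmek], [fez] → 2.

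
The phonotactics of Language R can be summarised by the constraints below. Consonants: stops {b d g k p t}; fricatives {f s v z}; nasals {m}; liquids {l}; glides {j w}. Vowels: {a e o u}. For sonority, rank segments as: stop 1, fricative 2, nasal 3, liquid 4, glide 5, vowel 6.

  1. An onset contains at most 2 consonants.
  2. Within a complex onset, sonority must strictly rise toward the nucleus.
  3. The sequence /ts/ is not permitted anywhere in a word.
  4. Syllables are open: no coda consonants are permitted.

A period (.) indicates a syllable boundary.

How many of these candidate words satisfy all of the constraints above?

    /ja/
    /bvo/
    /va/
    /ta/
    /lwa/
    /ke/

6

/ja/ — σ1 onset /j/, coda /∅/ ok → licit
/bvo/ — σ1 onset /bv/ (1→2 rises), coda /∅/ ok → licit
/va/ — σ1 onset /v/, coda /∅/ ok → licit
/ta/ — σ1 onset /t/, coda /∅/ ok → licit
/lwa/ — σ1 onset /lw/ (4→5 rises), coda /∅/ ok → licit
/ke/ — σ1 onset /k/, coda /∅/ ok → licit
Licit: /ja/, /bvo/, /va/, /ta/, /lwa/, /ke/ → 6.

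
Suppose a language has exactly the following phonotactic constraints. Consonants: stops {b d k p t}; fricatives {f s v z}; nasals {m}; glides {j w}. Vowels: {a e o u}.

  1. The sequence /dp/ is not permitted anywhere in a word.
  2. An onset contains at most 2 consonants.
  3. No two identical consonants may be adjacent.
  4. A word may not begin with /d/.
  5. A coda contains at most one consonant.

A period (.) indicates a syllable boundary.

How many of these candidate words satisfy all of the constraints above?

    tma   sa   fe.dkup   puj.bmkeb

3

tma — σ1 onset /tm/ (2C), coda /∅/ ok → permitted
sa — σ1 onset /s/, coda /∅/ ok → permitted
fe.dkup — σ1 onset /f/, coda /∅/ ok; σ2 onset /dk/ (2C), coda /p/ ok → permitted
puj.bmkeb — violates constraint 2: syllable 2 onset /bmk/ has 3 consonants (> 2) → not permitted
Permitted: tma, sa, fe.dkup → 3.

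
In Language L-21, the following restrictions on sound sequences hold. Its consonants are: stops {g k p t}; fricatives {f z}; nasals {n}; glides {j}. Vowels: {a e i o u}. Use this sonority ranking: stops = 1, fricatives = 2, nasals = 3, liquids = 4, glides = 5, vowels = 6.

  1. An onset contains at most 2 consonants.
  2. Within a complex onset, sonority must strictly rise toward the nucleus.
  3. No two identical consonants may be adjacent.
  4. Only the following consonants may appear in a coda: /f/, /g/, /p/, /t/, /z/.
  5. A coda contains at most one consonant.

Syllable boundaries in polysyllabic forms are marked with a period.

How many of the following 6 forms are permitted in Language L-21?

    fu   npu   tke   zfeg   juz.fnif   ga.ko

3

fu — σ1 onset /f/, coda /∅/ ok → permitted
npu — violates constraint 2: syllable 1 onset /np/: /n/ (nasal, 3) → /p/ (stop, 1) does not rise → not permitted
tke — violates constraint 2: syllable 1 onset /tk/: /t/ (stop, 1) → /k/ (stop, 1) does not rise → not permitted
zfeg — violates constraint 2: syllable 1 onset /zf/: /z/ (fricative, 2) → /f/ (fricative, 2) does not rise → not permitted
juz.fnif — σ1 onset /j/, coda /z/ ok; σ2 onset /fn/ (2→3 rises), coda /f/ ok → permitted
ga.ko — σ1 onset /g/, coda /∅/ ok; σ2 onset /k/, coda /∅/ ok → permitted
Permitted: fu, juz.fnif, ga.ko → 3.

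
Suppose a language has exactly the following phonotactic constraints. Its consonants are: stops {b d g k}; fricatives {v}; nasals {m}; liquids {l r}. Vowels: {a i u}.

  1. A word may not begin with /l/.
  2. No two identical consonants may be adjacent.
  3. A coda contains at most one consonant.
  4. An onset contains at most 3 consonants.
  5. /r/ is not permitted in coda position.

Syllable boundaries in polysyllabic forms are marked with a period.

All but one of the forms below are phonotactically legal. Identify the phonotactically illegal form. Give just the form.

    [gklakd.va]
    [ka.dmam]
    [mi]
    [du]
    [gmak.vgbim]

[gklakd.va] — violates constraint 3: syllable 1 coda /kd/ has 2 consonants (> 1) → phonotactically illegal
[ka.dmam] — σ1 onset /k/, coda /∅/ ok; σ2 onset /dm/ (2C), coda /m/ ok → phonotactically legal
[mi] — σ1 onset /m/, coda /∅/ ok → phonotactically legal
[du] — σ1 onset /d/, coda /∅/ ok → phonotactically legal
[gmak.vgbim] — σ1 onset /gm/ (2C), coda /k/ ok; σ2 onset /vgb/ (3C), coda /m/ ok → phonotactically legal

[gklakd.va]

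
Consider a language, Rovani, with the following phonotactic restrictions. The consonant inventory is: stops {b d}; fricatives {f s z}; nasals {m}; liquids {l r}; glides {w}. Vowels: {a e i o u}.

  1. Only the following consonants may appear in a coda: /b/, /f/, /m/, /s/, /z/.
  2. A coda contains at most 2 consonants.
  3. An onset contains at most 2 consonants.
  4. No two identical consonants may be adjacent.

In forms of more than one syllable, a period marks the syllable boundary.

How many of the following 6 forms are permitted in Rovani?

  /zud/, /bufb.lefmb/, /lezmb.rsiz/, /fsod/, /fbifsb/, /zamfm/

/zud/ — violates constraint 1: syllable 1 coda contains /d/, which is not a licensed coda consonant → not permitted
/bufb.lefmb/ — violates constraint 2: syllable 2 coda /fmb/ has 3 consonants (> 2) → not permitted
/lezmb.rsiz/ — violates constraint 2: syllable 1 coda /zmb/ has 3 consonants (> 2) → not permitted
/fsod/ — violates constraint 1: syllable 1 coda contains /d/, which is not a licensed coda consonant → not permitted
/fbifsb/ — violates constraint 2: syllable 1 coda /fsb/ has 3 consonants (> 2) → not permitted
/zamfm/ — violates constraint 2: syllable 1 coda /mfm/ has 3 consonants (> 2) → not permitted
No form is permitted → 0.

0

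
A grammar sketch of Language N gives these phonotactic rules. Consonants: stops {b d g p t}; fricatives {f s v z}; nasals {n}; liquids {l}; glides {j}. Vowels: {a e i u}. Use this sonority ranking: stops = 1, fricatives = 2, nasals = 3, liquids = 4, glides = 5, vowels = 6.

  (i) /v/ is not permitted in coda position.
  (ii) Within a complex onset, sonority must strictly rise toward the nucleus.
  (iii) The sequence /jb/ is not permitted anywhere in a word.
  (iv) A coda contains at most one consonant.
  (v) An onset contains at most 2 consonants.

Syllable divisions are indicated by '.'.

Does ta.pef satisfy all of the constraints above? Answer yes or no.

ta.pef — σ1 onset /t/, coda /∅/ ok; σ2 onset /p/, coda /f/ ok → well-formed

yes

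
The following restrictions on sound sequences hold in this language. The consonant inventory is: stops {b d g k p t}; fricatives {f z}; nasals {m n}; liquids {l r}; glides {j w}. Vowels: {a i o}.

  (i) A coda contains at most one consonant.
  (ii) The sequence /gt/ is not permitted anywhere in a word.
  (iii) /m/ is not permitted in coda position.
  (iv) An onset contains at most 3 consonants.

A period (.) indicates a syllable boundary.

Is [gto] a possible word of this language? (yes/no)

[gto] — violates constraint (ii): contains banned sequence /gt/ → not permitted

no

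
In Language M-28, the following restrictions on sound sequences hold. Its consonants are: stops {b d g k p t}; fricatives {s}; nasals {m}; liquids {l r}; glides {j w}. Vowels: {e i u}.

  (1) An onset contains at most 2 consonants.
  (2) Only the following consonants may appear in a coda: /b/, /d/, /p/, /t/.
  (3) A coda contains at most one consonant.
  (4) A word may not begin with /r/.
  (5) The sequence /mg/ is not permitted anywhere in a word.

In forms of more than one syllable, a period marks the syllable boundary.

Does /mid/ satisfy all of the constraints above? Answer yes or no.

/mid/ — σ1 onset /m/, coda /d/ ok → phonotactically legal

yes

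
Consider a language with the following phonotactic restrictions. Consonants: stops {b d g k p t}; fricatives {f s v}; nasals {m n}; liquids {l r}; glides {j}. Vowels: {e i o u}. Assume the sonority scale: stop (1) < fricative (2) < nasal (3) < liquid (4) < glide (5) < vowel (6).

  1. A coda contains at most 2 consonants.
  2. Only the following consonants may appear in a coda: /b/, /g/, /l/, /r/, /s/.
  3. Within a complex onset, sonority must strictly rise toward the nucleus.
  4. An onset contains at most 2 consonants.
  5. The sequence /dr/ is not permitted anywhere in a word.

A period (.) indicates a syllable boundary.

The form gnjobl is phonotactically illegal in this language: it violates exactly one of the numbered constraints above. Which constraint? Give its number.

4

gnjobl: syllable 1 onset /gnj/ has 3 consonants (> 2).
This is a violation of constraint 4: "An onset contains at most 2 consonants."
The remaining constraints (1, 2, 3, 5) are satisfied.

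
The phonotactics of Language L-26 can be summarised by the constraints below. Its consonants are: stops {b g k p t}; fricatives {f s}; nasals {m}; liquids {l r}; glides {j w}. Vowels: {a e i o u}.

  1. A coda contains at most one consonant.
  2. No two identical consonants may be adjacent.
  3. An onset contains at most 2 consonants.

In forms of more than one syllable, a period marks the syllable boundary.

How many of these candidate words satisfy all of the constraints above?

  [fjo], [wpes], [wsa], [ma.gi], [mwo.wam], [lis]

6

[fjo] — σ1 onset /fj/ (2C), coda /∅/ ok → well-formed
[wpes] — σ1 onset /wp/ (2C), coda /s/ ok → well-formed
[wsa] — σ1 onset /ws/ (2C), coda /∅/ ok → well-formed
[ma.gi] — σ1 onset /m/, coda /∅/ ok; σ2 onset /g/, coda /∅/ ok → well-formed
[mwo.wam] — σ1 onset /mw/ (2C), coda /∅/ ok; σ2 onset /w/, coda /m/ ok → well-formed
[lis] — σ1 onset /l/, coda /s/ ok → well-formed
Well-formed: [fjo], [wpes], [wsa], [ma.gi], [mwo.wam], [lis] → 6.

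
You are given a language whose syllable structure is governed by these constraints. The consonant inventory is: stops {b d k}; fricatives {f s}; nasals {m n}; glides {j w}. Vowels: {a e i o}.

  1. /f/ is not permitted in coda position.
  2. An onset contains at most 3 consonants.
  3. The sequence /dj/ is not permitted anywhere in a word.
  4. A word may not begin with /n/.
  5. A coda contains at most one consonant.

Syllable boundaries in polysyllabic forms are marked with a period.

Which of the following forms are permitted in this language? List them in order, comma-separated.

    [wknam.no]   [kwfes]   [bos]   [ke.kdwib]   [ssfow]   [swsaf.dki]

[wknam.no] — σ1 onset /wkn/ (3C), coda /m/ ok; σ2 onset /n/, coda /∅/ ok → permitted
[kwfes] — σ1 onset /kwf/ (3C), coda /s/ ok → permitted
[bos] — σ1 onset /b/, coda /s/ ok → permitted
[ke.kdwib] — σ1 onset /k/, coda /∅/ ok; σ2 onset /kdw/ (3C), coda /b/ ok → permitted
[ssfow] — σ1 onset /ssf/ (3C), coda /w/ ok → permitted
[swsaf.dki] — violates constraint 1: syllable 1 coda contains /f/ → not permitted

[wknam.no], [kwfes], [bos], [ke.kdwib], [ssfow]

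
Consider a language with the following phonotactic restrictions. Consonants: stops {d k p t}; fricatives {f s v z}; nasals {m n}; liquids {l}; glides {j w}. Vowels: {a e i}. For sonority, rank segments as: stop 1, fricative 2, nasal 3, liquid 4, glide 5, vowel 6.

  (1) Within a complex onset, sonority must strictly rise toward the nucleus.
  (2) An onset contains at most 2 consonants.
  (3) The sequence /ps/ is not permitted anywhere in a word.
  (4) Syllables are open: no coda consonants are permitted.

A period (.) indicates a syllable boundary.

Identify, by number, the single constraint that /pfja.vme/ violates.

/pfja.vme/: syllable 1 onset /pfj/ has 3 consonants (> 2).
This is a violation of constraint 2: "An onset contains at most 2 consonants."
The remaining constraints (1, 3, 4) are satisfied.

2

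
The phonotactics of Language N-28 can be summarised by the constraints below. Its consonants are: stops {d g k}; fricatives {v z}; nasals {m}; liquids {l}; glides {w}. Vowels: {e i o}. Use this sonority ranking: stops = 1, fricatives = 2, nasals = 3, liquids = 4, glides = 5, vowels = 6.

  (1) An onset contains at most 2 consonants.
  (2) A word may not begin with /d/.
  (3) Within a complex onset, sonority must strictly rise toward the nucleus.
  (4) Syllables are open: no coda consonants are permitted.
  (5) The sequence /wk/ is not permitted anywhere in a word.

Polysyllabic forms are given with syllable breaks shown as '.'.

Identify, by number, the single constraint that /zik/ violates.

/zik/: syllable 1 coda /k/ has 1 consonant (> 0).
This is a violation of constraint 4: "Syllables are open: no coda consonants are permitted."
The remaining constraints (1, 2, 3, 5) are satisfied.

4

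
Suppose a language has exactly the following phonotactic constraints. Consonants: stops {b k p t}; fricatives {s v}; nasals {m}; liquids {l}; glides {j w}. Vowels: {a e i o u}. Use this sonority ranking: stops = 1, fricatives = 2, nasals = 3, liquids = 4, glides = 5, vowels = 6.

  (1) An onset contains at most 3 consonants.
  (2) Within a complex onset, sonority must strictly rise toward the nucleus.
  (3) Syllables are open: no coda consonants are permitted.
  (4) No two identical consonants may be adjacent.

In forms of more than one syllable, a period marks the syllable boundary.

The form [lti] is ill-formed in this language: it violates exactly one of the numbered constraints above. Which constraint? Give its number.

2

[lti]: syllable 1 onset /lt/: /l/ (liquid, 4) → /t/ (stop, 1) does not rise.
This is a violation of constraint 2: "Within a complex onset, sonority must strictly rise toward the nucleus."
The remaining constraints (1, 3, 4) are satisfied.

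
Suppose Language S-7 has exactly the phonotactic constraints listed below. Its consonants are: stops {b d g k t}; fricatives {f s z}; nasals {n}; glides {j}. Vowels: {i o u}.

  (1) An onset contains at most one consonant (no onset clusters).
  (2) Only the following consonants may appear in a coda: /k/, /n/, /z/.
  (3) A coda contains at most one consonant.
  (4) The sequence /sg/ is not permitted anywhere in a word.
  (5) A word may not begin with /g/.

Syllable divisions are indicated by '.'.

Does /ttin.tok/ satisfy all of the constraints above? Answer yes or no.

no

/ttin.tok/ — violates constraint 1: syllable 1 onset /tt/ has 2 consonants (> 1) → illicit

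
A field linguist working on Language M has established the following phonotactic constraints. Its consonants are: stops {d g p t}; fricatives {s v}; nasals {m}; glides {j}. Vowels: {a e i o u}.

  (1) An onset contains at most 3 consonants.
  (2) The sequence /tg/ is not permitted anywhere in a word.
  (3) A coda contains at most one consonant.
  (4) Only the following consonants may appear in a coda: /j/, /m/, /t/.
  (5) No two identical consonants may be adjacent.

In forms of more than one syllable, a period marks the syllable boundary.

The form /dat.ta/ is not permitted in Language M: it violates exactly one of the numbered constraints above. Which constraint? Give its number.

5

/dat.ta/: adjacent identical consonants /tt/.
This is a violation of constraint 5: "No two identical consonants may be adjacent."
The remaining constraints (1, 2, 3, 4) are satisfied.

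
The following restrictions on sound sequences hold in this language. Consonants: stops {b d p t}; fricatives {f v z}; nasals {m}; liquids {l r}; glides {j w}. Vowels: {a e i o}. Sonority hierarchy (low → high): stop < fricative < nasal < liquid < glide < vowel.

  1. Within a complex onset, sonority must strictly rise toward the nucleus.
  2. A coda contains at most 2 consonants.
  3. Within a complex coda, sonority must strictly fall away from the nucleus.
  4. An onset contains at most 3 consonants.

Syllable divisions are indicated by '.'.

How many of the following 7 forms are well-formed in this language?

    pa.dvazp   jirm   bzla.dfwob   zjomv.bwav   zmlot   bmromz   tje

7

pa.dvazp — σ1 onset /p/, coda /∅/ ok; σ2 onset /dv/ (1→2 rises), coda /zp/ (2→1 falls) ok → well-formed
jirm — σ1 onset /j/, coda /rm/ (4→3 falls) ok → well-formed
bzla.dfwob — σ1 onset /bzl/ (1→2→4 rises), coda /∅/ ok; σ2 onset /dfw/ (1→2→5 rises), coda /b/ ok → well-formed
zjomv.bwav — σ1 onset /zj/ (2→5 rises), coda /mv/ (3→2 falls) ok; σ2 onset /bw/ (1→5 rises), coda /v/ ok → well-formed
zmlot — σ1 onset /zml/ (2→3→4 rises), coda /t/ ok → well-formed
bmromz — σ1 onset /bmr/ (1→3→4 rises), coda /mz/ (3→2 falls) ok → well-formed
tje — σ1 onset /tj/ (1→5 rises), coda /∅/ ok → well-formed
Well-formed: pa.dvazp, jirm, bzla.dfwob, zjomv.bwav, zmlot, bmromz, tje → 7.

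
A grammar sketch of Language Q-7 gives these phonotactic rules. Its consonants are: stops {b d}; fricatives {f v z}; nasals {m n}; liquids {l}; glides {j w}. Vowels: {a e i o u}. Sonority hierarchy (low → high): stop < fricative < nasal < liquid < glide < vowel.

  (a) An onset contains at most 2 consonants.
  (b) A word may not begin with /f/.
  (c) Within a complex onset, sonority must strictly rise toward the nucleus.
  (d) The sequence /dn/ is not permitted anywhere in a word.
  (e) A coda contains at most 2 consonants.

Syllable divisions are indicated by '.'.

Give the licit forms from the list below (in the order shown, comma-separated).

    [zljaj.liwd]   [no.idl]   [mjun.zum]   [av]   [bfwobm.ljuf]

[no.idl], [mjun.zum], [av]

[zljaj.liwd] — violates constraint (a): syllable 1 onset /zlj/ has 3 consonants (> 2) → illicit
[no.idl] — σ1 onset /n/, coda /∅/ ok; σ2 onset /∅/, coda /dl/ (2C) ok → licit
[mjun.zum] — σ1 onset /mj/ (3→5 rises), coda /n/ ok; σ2 onset /z/, coda /m/ ok → licit
[av] — σ1 onset /∅/, coda /v/ ok → licit
[bfwobm.ljuf] — violates constraint (a): syllable 1 onset /bfw/ has 3 consonants (> 2) → illicit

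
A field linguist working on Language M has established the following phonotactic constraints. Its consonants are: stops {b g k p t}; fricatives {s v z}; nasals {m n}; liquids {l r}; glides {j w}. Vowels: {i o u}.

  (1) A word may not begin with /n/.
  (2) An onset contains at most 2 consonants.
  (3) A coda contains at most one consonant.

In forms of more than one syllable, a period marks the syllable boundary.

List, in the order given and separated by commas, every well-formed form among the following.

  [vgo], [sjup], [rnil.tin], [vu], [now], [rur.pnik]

[vgo] — σ1 onset /vg/ (2C), coda /∅/ ok → well-formed
[sjup] — σ1 onset /sj/ (2C), coda /p/ ok → well-formed
[rnil.tin] — σ1 onset /rn/ (2C), coda /l/ ok; σ2 onset /t/, coda /n/ ok → well-formed
[vu] — σ1 onset /v/, coda /∅/ ok → well-formed
[now] — violates constraint 1: word begins with /n/ → ill-formed
[rur.pnik] — σ1 onset /r/, coda /r/ ok; σ2 onset /pn/ (2C), coda /k/ ok → well-formed

[vgo], [sjup], [rnil.tin], [vu], [rur.pnik]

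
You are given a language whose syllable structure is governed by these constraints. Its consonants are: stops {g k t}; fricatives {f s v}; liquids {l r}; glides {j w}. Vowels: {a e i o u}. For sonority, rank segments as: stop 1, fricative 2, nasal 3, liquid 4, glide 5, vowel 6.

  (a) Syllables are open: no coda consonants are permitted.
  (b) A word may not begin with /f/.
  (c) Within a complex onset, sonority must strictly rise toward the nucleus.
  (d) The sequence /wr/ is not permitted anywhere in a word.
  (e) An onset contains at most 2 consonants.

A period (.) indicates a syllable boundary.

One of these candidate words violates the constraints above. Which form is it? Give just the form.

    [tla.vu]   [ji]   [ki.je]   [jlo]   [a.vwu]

[tla.vu] — σ1 onset /tl/ (1→4 rises), coda /∅/ ok; σ2 onset /v/, coda /∅/ ok → permitted
[ji] — σ1 onset /j/, coda /∅/ ok → permitted
[ki.je] — σ1 onset /k/, coda /∅/ ok; σ2 onset /j/, coda /∅/ ok → permitted
[jlo] — violates constraint (c): syllable 1 onset /jl/: /j/ (glide, 5) → /l/ (liquid, 4) does not rise → not permitted
[a.vwu] — σ1 onset /∅/, coda /∅/ ok; σ2 onset /vw/ (2→5 rises), coda /∅/ ok → permitted

[jlo]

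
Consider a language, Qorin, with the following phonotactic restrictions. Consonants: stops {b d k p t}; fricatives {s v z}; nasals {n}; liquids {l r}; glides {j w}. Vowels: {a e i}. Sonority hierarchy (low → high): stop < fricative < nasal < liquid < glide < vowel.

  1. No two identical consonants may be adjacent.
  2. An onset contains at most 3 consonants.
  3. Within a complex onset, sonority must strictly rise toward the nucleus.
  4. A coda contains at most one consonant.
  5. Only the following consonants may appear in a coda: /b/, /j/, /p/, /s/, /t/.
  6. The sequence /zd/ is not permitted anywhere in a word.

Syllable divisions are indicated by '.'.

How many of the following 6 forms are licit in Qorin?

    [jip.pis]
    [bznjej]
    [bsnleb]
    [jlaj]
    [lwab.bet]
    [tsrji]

0

[jip.pis] — violates constraint 1: adjacent identical consonants /pp/ → illicit
[bznjej] — violates constraint 2: syllable 1 onset /bznj/ has 4 consonants (> 3) → illicit
[bsnleb] — violates constraint 2: syllable 1 onset /bsnl/ has 4 consonants (> 3) → illicit
[jlaj] — violates constraint 3: syllable 1 onset /jl/: /j/ (glide, 5) → /l/ (liquid, 4) does not rise → illicit
[lwab.bet] — violates constraint 1: adjacent identical consonants /bb/ → illicit
[tsrji] — violates constraint 2: syllable 1 onset /tsrj/ has 4 consonants (> 3) → illicit
No form is licit → 0.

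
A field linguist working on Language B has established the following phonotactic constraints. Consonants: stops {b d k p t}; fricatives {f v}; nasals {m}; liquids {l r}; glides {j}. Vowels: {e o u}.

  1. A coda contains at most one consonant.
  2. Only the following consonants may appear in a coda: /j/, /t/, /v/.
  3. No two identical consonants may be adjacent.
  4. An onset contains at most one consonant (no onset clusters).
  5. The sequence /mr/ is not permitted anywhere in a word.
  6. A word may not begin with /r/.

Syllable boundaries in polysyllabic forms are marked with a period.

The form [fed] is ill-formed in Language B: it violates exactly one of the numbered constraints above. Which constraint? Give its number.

[fed]: syllable 1 coda contains /d/, which is not a licensed coda consonant.
This is a violation of constraint 2: "Only the following consonants may appear in a coda: /j/, /t/, /v/."
The remaining constraints (1, 3, 4, 5, 6) are satisfied.

2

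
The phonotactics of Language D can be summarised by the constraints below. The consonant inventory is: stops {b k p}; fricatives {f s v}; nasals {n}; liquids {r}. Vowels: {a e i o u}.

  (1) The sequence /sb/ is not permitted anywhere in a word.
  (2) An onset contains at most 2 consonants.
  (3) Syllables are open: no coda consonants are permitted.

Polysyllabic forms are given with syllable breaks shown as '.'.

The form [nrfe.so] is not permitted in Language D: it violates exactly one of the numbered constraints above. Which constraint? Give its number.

2

[nrfe.so]: syllable 1 onset /nrf/ has 3 consonants (> 2).
This is a violation of constraint 2: "An onset contains at most 2 consonants."
The remaining constraints (1, 3) are satisfied.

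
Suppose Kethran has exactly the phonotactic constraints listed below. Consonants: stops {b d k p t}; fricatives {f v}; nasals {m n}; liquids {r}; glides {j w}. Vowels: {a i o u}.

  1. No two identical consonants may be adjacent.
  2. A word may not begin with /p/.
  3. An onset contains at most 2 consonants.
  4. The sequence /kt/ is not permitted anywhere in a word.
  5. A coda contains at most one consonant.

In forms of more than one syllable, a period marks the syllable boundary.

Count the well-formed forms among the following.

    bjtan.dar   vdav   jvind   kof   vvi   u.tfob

bjtan.dar — violates constraint 3: syllable 1 onset /bjt/ has 3 consonants (> 2) → ill-formed
vdav — σ1 onset /vd/ (2C), coda /v/ ok → well-formed
jvind — violates constraint 5: syllable 1 coda /nd/ has 2 consonants (> 1) → ill-formed
kof — σ1 onset /k/, coda /f/ ok → well-formed
vvi — violates constraint 1: adjacent identical consonants /vv/ → ill-formed
u.tfob — σ1 onset /∅/, coda /∅/ ok; σ2 onset /tf/ (2C), coda /b/ ok → well-formed
Well-formed: vdav, kof, u.tfob → 3.

3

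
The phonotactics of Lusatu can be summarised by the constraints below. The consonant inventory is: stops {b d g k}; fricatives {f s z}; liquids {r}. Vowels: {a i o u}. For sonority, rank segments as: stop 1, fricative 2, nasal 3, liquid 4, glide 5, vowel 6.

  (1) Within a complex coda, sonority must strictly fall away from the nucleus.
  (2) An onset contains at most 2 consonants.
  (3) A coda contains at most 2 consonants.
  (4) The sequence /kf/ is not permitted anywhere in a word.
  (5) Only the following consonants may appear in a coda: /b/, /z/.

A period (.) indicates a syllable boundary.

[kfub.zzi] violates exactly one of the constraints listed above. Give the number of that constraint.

4

[kfub.zzi]: contains banned sequence /kf/.
This is a violation of constraint 4: "The sequence /kf/ is not permitted anywhere in a word."
The remaining constraints (1, 2, 3, 5) are satisfied.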